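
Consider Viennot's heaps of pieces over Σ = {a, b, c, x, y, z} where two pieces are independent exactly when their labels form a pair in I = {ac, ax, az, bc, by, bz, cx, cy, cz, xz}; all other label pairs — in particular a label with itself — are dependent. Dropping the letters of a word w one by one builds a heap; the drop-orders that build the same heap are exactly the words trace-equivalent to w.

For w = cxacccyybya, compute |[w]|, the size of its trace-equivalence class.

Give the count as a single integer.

drop 0:c onto floor
drop 1:x onto floor
drop 2:a onto floor
drop 3:c onto {0:c}
drop 4:c onto {3:c}
drop 5:c onto {4:c}
drop 6:y onto {1:x, 2:a}
drop 7:y onto {6:y}
drop 8:b onto {1:x, 2:a}
drop 9:y onto {7:y}
drop 10:a onto {8:b, 9:y}
ground layer = {0:c, 1:x, 2:a}
drop-orders for the pieces not yet dropped (sum over which currently-grounded one goes next):
  1 to go: {5} 1  {10} 1
  2 to go: {4,5} 1  {5,10} 2  {8,10} 1  {9,10} 1
  3 to go: {3,4,5} 1  {4,5,10} 3  {5,8,10} 3  {5,9,10} 3  {7,9,10} 1  {8,9,10} 2
  4 to go: {0,3,4,5} 1  {3,4,5,10} 4  {4,5,8,10} 6  {4,5,9,10} 6  {5,7,9,10} 4  {5,8,9,10} 8  {6,7,9,10} 1  {7,8,9,10} 3
  5 to go: {0,3,4,5,10} 5  {3,4,5,8,10} 10  {3,4,5,9,10} 10  {4,5,7,9,10} 10  {4,5,8,9,10} 20  {5,6,7,9,10} 5  {5,7,8,9,10} 15  {6,7,8,9,10} 4
  6 to go: {0,3,4,5,8,10} 15  {0,3,4,5,9,10} 15  {1,6,7,8,9,10} 4  {2,6,7,8,9,10} 4  {3,4,5,7,9,10} 20  {3,4,5,8,9,10} 40  {4,5,6,7,9,10} 15  {4,5,7,8,9,10} 45  {5,6,7,8,9,10} 24
  7 to go: {0,3,4,5,7,9,10} 35  {0,3,4,5,8,9,10} 70  {1,2,6,7,8,9,10} 8  {1,5,6,7,8,9,10} 28  {2,5,6,7,8,9,10} 28  {3,4,5,6,7,9,10} 35  {3,4,5,7,8,9,10} 105  {4,5,6,7,8,9,10} 84
  8 to go: {0,3,4,5,6,7,9,10} 70  {0,3,4,5,7,8,9,10} 210  {1,2,5,6,7,8,9,10} 64  {1,4,5,6,7,8,9,10} 112  {2,4,5,6,7,8,9,10} 112  {3,4,5,6,7,8,9,10} 224
  9 to go: {0,3,4,5,6,7,8,9,10} 504  {1,2,4,5,6,7,8,9,10} 288  {1,3,4,5,6,7,8,9,10} 336  {2,3,4,5,6,7,8,9,10} 336
  if 0:c drops first: 960 orders
  if 1:x drops first: 840 orders
  if 2:a drops first: 840 orders
heap linearizations: 2640

2640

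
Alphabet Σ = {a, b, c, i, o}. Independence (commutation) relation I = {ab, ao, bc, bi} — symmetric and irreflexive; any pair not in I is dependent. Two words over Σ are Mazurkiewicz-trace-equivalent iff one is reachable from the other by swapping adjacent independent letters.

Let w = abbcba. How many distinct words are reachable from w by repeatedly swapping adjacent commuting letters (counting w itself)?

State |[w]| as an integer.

piece 0:a — minimal
piece 1:b — minimal
piece 2:b rests on {1:b}
piece 3:c rests on {0:a}
piece 4:b rests on {2:b}
piece 5:a rests on {3:c}
minimal pieces: {0:a, 1:b}
ways to finish when only these pieces remain (= sum over removing one remaining piece with nothing left below it):
  1 left: {4}→1  {5}→1
  2 left: {2,4}→1  {3,5}→1  {4,5}→2
  3 left: {0,3,5}→1  {1,2,4}→1  {2,4,5}→3  {3,4,5}→3
  4 left: {0,3,4,5}→4  {1,2,4,5}→4  {2,3,4,5}→6
  placing 0:a first → 10 extensions
  placing 1:b first → 10 extensions
total linear extensions = 20

20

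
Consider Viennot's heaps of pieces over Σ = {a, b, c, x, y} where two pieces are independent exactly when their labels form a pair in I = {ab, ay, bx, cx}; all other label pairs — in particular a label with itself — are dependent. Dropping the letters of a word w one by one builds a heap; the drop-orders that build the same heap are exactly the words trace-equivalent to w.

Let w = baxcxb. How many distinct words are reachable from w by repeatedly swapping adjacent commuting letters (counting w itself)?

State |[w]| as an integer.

16

drop 0:b onto floor
drop 1:a onto floor
drop 2:x onto {1:a}
drop 3:c onto {0:b, 1:a}
drop 4:x onto {2:x}
drop 5:b onto {3:c}
ground layer = {0:b, 1:a}
drop-orders for the pieces not yet dropped (sum over which currently-grounded one goes next):
  1 to go: {4} 1  {5} 1
  2 to go: {2,4} 1  {3,5} 1  {4,5} 2
  3 to go: {0,3,5} 1  {2,4,5} 3  {3,4,5} 3
  4 to go: {0,3,4,5} 4  {2,3,4,5} 6
  if 0:b drops first: 6 orders
  if 1:a drops first: 10 orders
heap linearizations: 16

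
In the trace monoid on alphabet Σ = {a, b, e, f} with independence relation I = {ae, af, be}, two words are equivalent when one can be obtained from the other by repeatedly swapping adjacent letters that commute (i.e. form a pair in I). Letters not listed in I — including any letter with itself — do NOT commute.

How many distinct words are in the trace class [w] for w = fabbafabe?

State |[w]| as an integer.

18

0(f) covers ∅
1(a) covers ∅
2(b) covers 0:f, 1:a
3(b) covers 2:b
4(a) covers 3:b
5(f) covers 3:b
6(a) covers 4:a
7(b) covers 5:f, 6:a
8(e) covers 5:f
floor of heap: 0:f, 1:a
completions by unplaced set U, small U first (add the entries for U minus each lowest piece of U):
  |U|=1: {7}:1  {8}:1
  |U|=2: {6,7}:1  {7,8}:2
  |U|=3: {4,6,7}:1  {5,7,8}:2  {6,7,8}:3
  |U|=4: {4,6,7,8}:4  {5,6,7,8}:5
  |U|=5: {4,5,6,7,8}:9
  |U|=6: {3,4,5,6,7,8}:9
  |U|=7: {2,3,4,5,6,7,8}:9
  start at 0(f): 9
  start at 1(a): 9
sum over floor = 18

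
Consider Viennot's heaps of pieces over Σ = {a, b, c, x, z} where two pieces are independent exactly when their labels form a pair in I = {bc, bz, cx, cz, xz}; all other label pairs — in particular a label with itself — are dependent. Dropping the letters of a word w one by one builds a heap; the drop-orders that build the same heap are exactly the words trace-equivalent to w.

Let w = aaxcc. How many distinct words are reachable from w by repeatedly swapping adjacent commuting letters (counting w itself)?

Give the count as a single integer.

3

0(a) covers ∅
1(a) covers 0:a
2(x) covers 1:a
3(c) covers 1:a
4(c) covers 3:c
floor of heap: 0:a
completions by unplaced set U, small U first (add the entries for U minus each lowest piece of U):
  |U|=1: {2}:1  {4}:1
  |U|=2: {2,4}:2  {3,4}:1
  |U|=3: {2,3,4}:3
  start at 0(a): 3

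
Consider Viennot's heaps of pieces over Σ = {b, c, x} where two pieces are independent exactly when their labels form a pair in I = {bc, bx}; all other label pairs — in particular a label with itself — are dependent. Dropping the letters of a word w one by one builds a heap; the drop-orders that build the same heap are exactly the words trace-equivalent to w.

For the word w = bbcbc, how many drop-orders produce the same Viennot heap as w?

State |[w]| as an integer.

piece 0:b — minimal
piece 1:b rests on {0:b}
piece 2:c — minimal
piece 3:b rests on {1:b}
piece 4:c rests on {2:c}
minimal pieces: {0:b, 2:c}
ways to finish when only these pieces remain (= sum over removing one remaining piece with nothing left below it):
  1 left: {3}→1  {4}→1
  2 left: {1,3}→1  {2,4}→1  {3,4}→2
  3 left: {0,1,3}→1  {1,3,4}→3  {2,3,4}→3
  placing 0:b first → 6 extensions
  placing 2:c first → 4 extensions
total linear extensions = 10

10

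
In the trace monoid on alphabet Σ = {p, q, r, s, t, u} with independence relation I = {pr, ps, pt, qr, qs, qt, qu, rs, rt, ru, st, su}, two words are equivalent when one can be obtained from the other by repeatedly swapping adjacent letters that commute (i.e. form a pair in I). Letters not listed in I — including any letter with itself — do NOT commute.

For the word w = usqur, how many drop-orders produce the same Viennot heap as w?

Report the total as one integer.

60

0(u) covers ∅
1(s) covers ∅
2(q) covers ∅
3(u) covers 0:u
4(r) covers ∅
floor of heap: 0:u, 1:s, 2:q, 4:r
completions by unplaced set U, small U first (add the entries for U minus each lowest piece of U):
  |U|=1: {1}:1  {2}:1  {3}:1  {4}:1
  |U|=2: {0,3}:1  {1,2}:2  {1,3}:2  {1,4}:2  {2,3}:2  {2,4}:2  {3,4}:2
  |U|=3: {0,1,3}:3  {0,2,3}:3  {0,3,4}:3  {1,2,3}:6  {1,2,4}:6  {1,3,4}:6  {2,3,4}:6
  start at 0(u): 24
  start at 1(s): 12
  start at 2(q): 12
  start at 4(r): 12
sum over floor = 60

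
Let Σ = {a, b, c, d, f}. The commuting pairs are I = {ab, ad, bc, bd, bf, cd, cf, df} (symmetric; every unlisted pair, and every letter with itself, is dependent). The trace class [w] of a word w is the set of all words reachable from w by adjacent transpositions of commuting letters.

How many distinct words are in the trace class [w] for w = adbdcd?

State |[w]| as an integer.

drop 0:a onto floor
drop 1:d onto floor
drop 2:b onto floor
drop 3:d onto {1:d}
drop 4:c onto {0:a}
drop 5:d onto {3:d}
ground layer = {0:a, 1:d, 2:b}
drop-orders for the pieces not yet dropped (sum over which currently-grounded one goes next):
  1 to go: {2} 1  {4} 1  {5} 1
  2 to go: {0,4} 1  {2,4} 2  {2,5} 2  {3,5} 1  {4,5} 2
  3 to go: {0,2,4} 3  {0,4,5} 3  {1,3,5} 1  {2,3,5} 3  {2,4,5} 6  {3,4,5} 3
  4 to go: {0,2,4,5} 12  {0,3,4,5} 6  {1,2,3,5} 4  {1,3,4,5} 4  {2,3,4,5} 12
  if 0:a drops first: 20 orders
  if 1:d drops first: 30 orders
  if 2:b drops first: 10 orders
heap linearizations: 60

60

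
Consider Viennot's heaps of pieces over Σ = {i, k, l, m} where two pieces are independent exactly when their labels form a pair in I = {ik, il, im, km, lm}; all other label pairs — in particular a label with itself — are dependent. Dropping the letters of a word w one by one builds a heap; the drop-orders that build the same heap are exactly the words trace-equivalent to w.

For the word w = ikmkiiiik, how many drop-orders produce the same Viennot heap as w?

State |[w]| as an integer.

drop 0:i onto floor
drop 1:k onto floor
drop 2:m onto floor
drop 3:k onto {1:k}
drop 4:i onto {0:i}
drop 5:i onto {4:i}
drop 6:i onto {5:i}
drop 7:i onto {6:i}
drop 8:k onto {3:k}
ground layer = {0:i, 1:k, 2:m}
drop-orders for the pieces not yet dropped (sum over which currently-grounded one goes next):
  1 to go: {2} 1  {7} 1  {8} 1
  2 to go: {2,7} 2  {2,8} 2  {3,8} 1  {6,7} 1  {7,8} 2
  3 to go: {1,3,8} 1  {2,3,8} 3  {2,6,7} 3  {2,7,8} 6  {3,7,8} 3  {5,6,7} 1  {6,7,8} 3
  4 to go: {1,2,3,8} 4  {1,3,7,8} 4  {2,3,7,8} 12  {2,5,6,7} 4  {2,6,7,8} 12  {3,6,7,8} 6  {4,5,6,7} 1  {5,6,7,8} 4
  5 to go: {0,4,5,6,7} 1  {1,2,3,7,8} 20  {1,3,6,7,8} 10  {2,3,6,7,8} 30  {2,4,5,6,7} 5  {2,5,6,7,8} 20  {3,5,6,7,8} 10  {4,5,6,7,8} 5
  6 to go: {0,2,4,5,6,7} 6  {0,4,5,6,7,8} 6  {1,2,3,6,7,8} 60  {1,3,5,6,7,8} 20  {2,3,5,6,7,8} 60  {2,4,5,6,7,8} 30  {3,4,5,6,7,8} 15
  7 to go: {0,2,4,5,6,7,8} 42  {0,3,4,5,6,7,8} 21  {1,2,3,5,6,7,8} 140  {1,3,4,5,6,7,8} 35  {2,3,4,5,6,7,8} 105
  if 0:i drops first: 280 orders
  if 1:k drops first: 168 orders
  if 2:m drops first: 56 orders
heap linearizations: 504

504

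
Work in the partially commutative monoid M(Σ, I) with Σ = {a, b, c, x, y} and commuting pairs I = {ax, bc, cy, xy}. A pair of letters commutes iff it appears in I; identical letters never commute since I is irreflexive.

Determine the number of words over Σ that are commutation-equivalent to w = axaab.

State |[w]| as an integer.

0(a) covers ∅
1(x) covers ∅
2(a) covers 0:a
3(a) covers 2:a
4(b) covers 1:x, 3:a
floor of heap: 0:a, 1:x
completions by unplaced set U, small U first (add the entries for U minus each lowest piece of U):
  |U|=1: {4}:1
  |U|=2: {1,4}:1  {3,4}:1
  |U|=3: {1,3,4}:2  {2,3,4}:1
  start at 0(a): 3
  start at 1(x): 1
sum over floor = 4

4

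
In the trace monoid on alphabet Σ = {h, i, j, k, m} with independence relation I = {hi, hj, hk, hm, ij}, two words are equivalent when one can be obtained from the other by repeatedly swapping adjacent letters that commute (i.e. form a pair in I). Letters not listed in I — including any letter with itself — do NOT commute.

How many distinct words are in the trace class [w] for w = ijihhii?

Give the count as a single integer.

105

drop 0:i onto floor
drop 1:j onto floor
drop 2:i onto {0:i}
drop 3:h onto floor
drop 4:h onto {3:h}
drop 5:i onto {2:i}
drop 6:i onto {5:i}
ground layer = {0:i, 1:j, 3:h}
drop-orders for the pieces not yet dropped (sum over which currently-grounded one goes next):
  1 to go: {1} 1  {4} 1  {6} 1
  2 to go: {1,4} 2  {1,6} 2  {3,4} 1  {4,6} 2  {5,6} 1
  3 to go: {1,3,4} 3  {1,4,6} 6  {1,5,6} 3  {2,5,6} 1  {3,4,6} 3  {4,5,6} 3
  4 to go: {0,2,5,6} 1  {1,2,5,6} 4  {1,3,4,6} 12  {1,4,5,6} 12  {2,4,5,6} 4  {3,4,5,6} 6
  5 to go: {0,1,2,5,6} 5  {0,2,4,5,6} 5  {1,2,4,5,6} 20  {1,3,4,5,6} 30  {2,3,4,5,6} 10
  if 0:i drops first: 60 orders
  if 1:j drops first: 15 orders
  if 3:h drops first: 30 orders
heap linearizations: 105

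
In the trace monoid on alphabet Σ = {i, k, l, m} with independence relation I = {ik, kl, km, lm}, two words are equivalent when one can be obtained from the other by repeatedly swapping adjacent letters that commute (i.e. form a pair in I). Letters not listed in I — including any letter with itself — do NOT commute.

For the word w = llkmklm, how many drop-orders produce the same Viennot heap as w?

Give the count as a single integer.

210

#0=l has no predecessor
#1=l depends on [0:l]
#2=k has no predecessor
#3=m has no predecessor
#4=k depends on [2:k]
#5=l depends on [1:l]
#6=m depends on [3:m]
sources: [0:l, 2:k, 3:m]
N(rest) = Σ N(rest − s) over sources s of rest; N(one piece) = 1:
  size 1 → [4]=1  [5]=1  [6]=1
  size 2 → [1,5]=1  [2,4]=1  [3,6]=1  [4,5]=2  [4,6]=2  [5,6]=2
  size 3 → [0,1,5]=1  [1,4,5]=3  [1,5,6]=3  [2,4,5]=3  [2,4,6]=3  [3,4,6]=3  [3,5,6]=3  [4,5,6]=6
  size 4 → [0,1,4,5]=4  [0,1,5,6]=4  [1,2,4,5]=6  [1,3,5,6]=6  [1,4,5,6]=12  [2,3,4,6]=6  [2,4,5,6]=12  [3,4,5,6]=12
  size 5 → [0,1,2,4,5]=10  [0,1,3,5,6]=10  [0,1,4,5,6]=20  [1,2,4,5,6]=30  [1,3,4,5,6]=30  [2,3,4,5,6]=30
  first=0(l) contributes 90
  first=2(k) contributes 60
  first=3(m) contributes 60
|[w]| = 210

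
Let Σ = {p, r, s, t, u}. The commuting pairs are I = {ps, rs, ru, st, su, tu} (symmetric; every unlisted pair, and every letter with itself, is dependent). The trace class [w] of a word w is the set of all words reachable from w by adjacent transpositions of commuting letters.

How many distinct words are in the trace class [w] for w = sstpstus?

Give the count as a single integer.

140

0(s) covers ∅
1(s) covers 0:s
2(t) covers ∅
3(p) covers 2:t
4(s) covers 1:s
5(t) covers 3:p
6(u) covers 3:p
7(s) covers 4:s
floor of heap: 0:s, 2:t
completions by unplaced set U, small U first (add the entries for U minus each lowest piece of U):
  |U|=1: {5}:1  {6}:1  {7}:1
  |U|=2: {4,7}:1  {5,6}:2  {5,7}:2  {6,7}:2
  |U|=3: {1,4,7}:1  {3,5,6}:2  {4,5,7}:3  {4,6,7}:3  {5,6,7}:6
  |U|=4: {0,1,4,7}:1  {1,4,5,7}:4  {1,4,6,7}:4  {2,3,5,6}:2  {3,5,6,7}:8  {4,5,6,7}:12
  |U|=5: {0,1,4,5,7}:5  {0,1,4,6,7}:5  {1,4,5,6,7}:20  {2,3,5,6,7}:10  {3,4,5,6,7}:20
  |U|=6: {0,1,4,5,6,7}:30  {1,3,4,5,6,7}:40  {2,3,4,5,6,7}:30
  start at 0(s): 70
  start at 2(t): 70
sum over floor = 140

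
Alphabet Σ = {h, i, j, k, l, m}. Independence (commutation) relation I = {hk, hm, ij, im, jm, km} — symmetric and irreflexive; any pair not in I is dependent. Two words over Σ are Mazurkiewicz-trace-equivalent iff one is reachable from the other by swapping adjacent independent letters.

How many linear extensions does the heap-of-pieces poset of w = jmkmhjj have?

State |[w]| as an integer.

0(j) covers ∅
1(m) covers ∅
2(k) covers 0:j
3(m) covers 1:m
4(h) covers 0:j
5(j) covers 2:k, 4:h
6(j) covers 5:j
floor of heap: 0:j, 1:m
completions by unplaced set U, small U first (add the entries for U minus each lowest piece of U):
  |U|=1: {3}:1  {6}:1
  |U|=2: {1,3}:1  {3,6}:2  {5,6}:1
  |U|=3: {1,3,6}:3  {2,5,6}:1  {3,5,6}:3  {4,5,6}:1
  |U|=4: {1,3,5,6}:6  {2,3,5,6}:4  {2,4,5,6}:2  {3,4,5,6}:4
  |U|=5: {0,2,4,5,6}:2  {1,2,3,5,6}:10  {1,3,4,5,6}:10  {2,3,4,5,6}:10
  start at 0(j): 30
  start at 1(m): 12
sum over floor = 42

42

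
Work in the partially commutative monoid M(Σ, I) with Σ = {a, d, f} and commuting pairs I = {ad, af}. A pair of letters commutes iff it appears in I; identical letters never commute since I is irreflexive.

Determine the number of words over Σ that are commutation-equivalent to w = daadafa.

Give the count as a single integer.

35

#0=d has no predecessor
#1=a has no predecessor
#2=a depends on [1:a]
#3=d depends on [0:d]
#4=a depends on [2:a]
#5=f depends on [3:d]
#6=a depends on [4:a]
sources: [0:d, 1:a]
N(rest) = Σ N(rest − s) over sources s of rest; N(one piece) = 1:
  size 1 → [5]=1  [6]=1
  size 2 → [3,5]=1  [4,6]=1  [5,6]=2
  size 3 → [0,3,5]=1  [2,4,6]=1  [3,5,6]=3  [4,5,6]=3
  size 4 → [0,3,5,6]=4  [1,2,4,6]=1  [2,4,5,6]=4  [3,4,5,6]=6
  size 5 → [0,3,4,5,6]=10  [1,2,4,5,6]=5  [2,3,4,5,6]=10
  first=0(d) contributes 15
  first=1(a) contributes 20
|[w]| = 35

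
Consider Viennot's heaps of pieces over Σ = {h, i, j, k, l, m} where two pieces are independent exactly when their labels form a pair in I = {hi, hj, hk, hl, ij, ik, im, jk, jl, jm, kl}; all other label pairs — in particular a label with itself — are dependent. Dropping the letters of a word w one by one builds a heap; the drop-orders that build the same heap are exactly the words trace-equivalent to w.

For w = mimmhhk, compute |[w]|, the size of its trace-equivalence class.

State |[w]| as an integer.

21

piece 0:m — minimal
piece 1:i — minimal
piece 2:m rests on {0:m}
piece 3:m rests on {2:m}
piece 4:h rests on {3:m}
piece 5:h rests on {4:h}
piece 6:k rests on {3:m}
minimal pieces: {0:m, 1:i}
ways to finish when only these pieces remain (= sum over removing one remaining piece with nothing left below it):
  1 left: {1}→1  {5}→1  {6}→1
  2 left: {1,5}→2  {1,6}→2  {4,5}→1  {5,6}→2
  3 left: {1,4,5}→3  {1,5,6}→6  {4,5,6}→3
  4 left: {1,4,5,6}→12  {3,4,5,6}→3
  5 left: {1,3,4,5,6}→15  {2,3,4,5,6}→3
  placing 0:m first → 18 extensions
  placing 1:i first → 3 extensions
total linear extensions = 21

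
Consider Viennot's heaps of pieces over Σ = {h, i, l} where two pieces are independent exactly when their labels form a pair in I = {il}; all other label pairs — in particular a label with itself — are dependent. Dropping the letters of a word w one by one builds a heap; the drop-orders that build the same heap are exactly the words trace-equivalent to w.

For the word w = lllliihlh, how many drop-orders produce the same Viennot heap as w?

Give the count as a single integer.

#0=l has no predecessor
#1=l depends on [0:l]
#2=l depends on [1:l]
#3=l depends on [2:l]
#4=i has no predecessor
#5=i depends on [4:i]
#6=h depends on [3:l, 5:i]
#7=l depends on [6:h]
#8=h depends on [7:l]
sources: [0:l, 4:i]
N(rest) = Σ N(rest − s) over sources s of rest; N(one piece) = 1:
  size 1 → [8]=1
  size 2 → [7,8]=1
  size 3 → [6,7,8]=1
  size 4 → [3,6,7,8]=1  [5,6,7,8]=1
  size 5 → [2,3,6,7,8]=1  [3,5,6,7,8]=2  [4,5,6,7,8]=1
  size 6 → [1,2,3,6,7,8]=1  [2,3,5,6,7,8]=3  [3,4,5,6,7,8]=3
  size 7 → [0,1,2,3,6,7,8]=1  [1,2,3,5,6,7,8]=4  [2,3,4,5,6,7,8]=6
  first=0(l) contributes 10
  first=4(i) contributes 5
|[w]| = 15

15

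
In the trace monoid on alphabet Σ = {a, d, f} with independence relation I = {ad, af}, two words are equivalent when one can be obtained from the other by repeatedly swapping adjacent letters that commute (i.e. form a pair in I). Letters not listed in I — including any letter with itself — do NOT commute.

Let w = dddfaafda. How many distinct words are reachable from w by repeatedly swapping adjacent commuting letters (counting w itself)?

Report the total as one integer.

#0=d has no predecessor
#1=d depends on [0:d]
#2=d depends on [1:d]
#3=f depends on [2:d]
#4=a has no predecessor
#5=a depends on [4:a]
#6=f depends on [3:f]
#7=d depends on [6:f]
#8=a depends on [5:a]
sources: [0:d, 4:a]
N(rest) = Σ N(rest − s) over sources s of rest; N(one piece) = 1:
  size 1 → [7]=1  [8]=1
  size 2 → [5,8]=1  [6,7]=1  [7,8]=2
  size 3 → [3,6,7]=1  [4,5,8]=1  [5,7,8]=3  [6,7,8]=3
  size 4 → [2,3,6,7]=1  [3,6,7,8]=4  [4,5,7,8]=4  [5,6,7,8]=6
  size 5 → [1,2,3,6,7]=1  [2,3,6,7,8]=5  [3,5,6,7,8]=10  [4,5,6,7,8]=10
  size 6 → [0,1,2,3,6,7]=1  [1,2,3,6,7,8]=6  [2,3,5,6,7,8]=15  [3,4,5,6,7,8]=20
  size 7 → [0,1,2,3,6,7,8]=7  [1,2,3,5,6,7,8]=21  [2,3,4,5,6,7,8]=35
  first=0(d) contributes 56
  first=4(a) contributes 28
|[w]| = 84

84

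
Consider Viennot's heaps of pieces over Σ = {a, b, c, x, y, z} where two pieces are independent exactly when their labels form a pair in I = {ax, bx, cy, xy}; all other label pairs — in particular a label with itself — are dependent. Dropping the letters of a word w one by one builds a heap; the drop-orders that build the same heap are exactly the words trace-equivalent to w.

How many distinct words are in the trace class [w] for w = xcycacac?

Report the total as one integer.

4

piece 0:x — minimal
piece 1:c rests on {0:x}
piece 2:y — minimal
piece 3:c rests on {1:c}
piece 4:a rests on {2:y, 3:c}
piece 5:c rests on {4:a}
piece 6:a rests on {5:c}
piece 7:c rests on {6:a}
minimal pieces: {0:x, 2:y}
ways to finish when only these pieces remain (= sum over removing one remaining piece with nothing left below it):
  1 left: {7}→1
  2 left: {6,7}→1
  3 left: {5,6,7}→1
  4 left: {4,5,6,7}→1
  5 left: {2,4,5,6,7}→1  {3,4,5,6,7}→1
  6 left: {1,3,4,5,6,7}→1  {2,3,4,5,6,7}→2
  placing 0:x first → 3 extensions
  placing 2:y first → 1 extensions
total linear extensions = 4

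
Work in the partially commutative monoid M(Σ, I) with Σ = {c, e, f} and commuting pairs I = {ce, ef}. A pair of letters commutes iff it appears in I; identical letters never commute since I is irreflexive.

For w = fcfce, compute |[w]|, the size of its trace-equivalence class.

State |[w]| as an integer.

5

#0=f has no predecessor
#1=c depends on [0:f]
#2=f depends on [1:c]
#3=c depends on [2:f]
#4=e has no predecessor
sources: [0:f, 4:e]
N(rest) = Σ N(rest − s) over sources s of rest; N(one piece) = 1:
  size 1 → [3]=1  [4]=1
  size 2 → [2,3]=1  [3,4]=2
  size 3 → [1,2,3]=1  [2,3,4]=3
  first=0(f) contributes 4
  first=4(e) contributes 1
|[w]| = 5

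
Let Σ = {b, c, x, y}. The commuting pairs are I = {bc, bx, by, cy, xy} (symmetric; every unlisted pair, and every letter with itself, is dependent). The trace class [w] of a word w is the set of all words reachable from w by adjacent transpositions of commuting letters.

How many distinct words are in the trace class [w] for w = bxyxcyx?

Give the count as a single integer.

#0=b has no predecessor
#1=x has no predecessor
#2=y has no predecessor
#3=x depends on [1:x]
#4=c depends on [3:x]
#5=y depends on [2:y]
#6=x depends on [4:c]
sources: [0:b, 1:x, 2:y]
N(rest) = Σ N(rest − s) over sources s of rest; N(one piece) = 1:
  size 1 → [0]=1  [5]=1  [6]=1
  size 2 → [0,5]=2  [0,6]=2  [2,5]=1  [4,6]=1  [5,6]=2
  size 3 → [0,2,5]=3  [0,4,6]=3  [0,5,6]=6  [2,5,6]=3  [3,4,6]=1  [4,5,6]=3
  size 4 → [0,2,5,6]=12  [0,3,4,6]=4  [0,4,5,6]=12  [1,3,4,6]=1  [2,4,5,6]=6  [3,4,5,6]=4
  size 5 → [0,1,3,4,6]=5  [0,2,4,5,6]=30  [0,3,4,5,6]=20  [1,3,4,5,6]=5  [2,3,4,5,6]=10
  first=0(b) contributes 15
  first=1(x) contributes 60
  first=2(y) contributes 30
|[w]| = 105

105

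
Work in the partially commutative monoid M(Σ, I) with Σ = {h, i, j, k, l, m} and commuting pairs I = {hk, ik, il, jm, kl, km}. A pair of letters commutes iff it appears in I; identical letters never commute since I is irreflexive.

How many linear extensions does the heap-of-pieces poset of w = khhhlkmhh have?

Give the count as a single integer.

36

drop 0:k onto floor
drop 1:h onto floor
drop 2:h onto {1:h}
drop 3:h onto {2:h}
drop 4:l onto {3:h}
drop 5:k onto {0:k}
drop 6:m onto {4:l}
drop 7:h onto {6:m}
drop 8:h onto {7:h}
ground layer = {0:k, 1:h}
drop-orders for the pieces not yet dropped (sum over which currently-grounded one goes next):
  1 to go: {5} 1  {8} 1
  2 to go: {0,5} 1  {5,8} 2  {7,8} 1
  3 to go: {0,5,8} 3  {5,7,8} 3  {6,7,8} 1
  4 to go: {0,5,7,8} 6  {4,6,7,8} 1  {5,6,7,8} 4
  5 to go: {0,5,6,7,8} 10  {3,4,6,7,8} 1  {4,5,6,7,8} 5
  6 to go: {0,4,5,6,7,8} 15  {2,3,4,6,7,8} 1  {3,4,5,6,7,8} 6
  7 to go: {0,3,4,5,6,7,8} 21  {1,2,3,4,6,7,8} 1  {2,3,4,5,6,7,8} 7
  if 0:k drops first: 8 orders
  if 1:h drops first: 28 orders
heap linearizations: 36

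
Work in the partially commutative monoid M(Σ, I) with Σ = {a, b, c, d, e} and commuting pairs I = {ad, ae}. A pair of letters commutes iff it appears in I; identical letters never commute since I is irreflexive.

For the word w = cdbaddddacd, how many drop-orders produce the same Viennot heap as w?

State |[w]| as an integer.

drop 0:c onto floor
drop 1:d onto {0:c}
drop 2:b onto {1:d}
drop 3:a onto {2:b}
drop 4:d onto {2:b}
drop 5:d onto {4:d}
drop 6:d onto {5:d}
drop 7:d onto {6:d}
drop 8:a onto {3:a}
drop 9:c onto {7:d, 8:a}
drop 10:d onto {9:c}
ground layer = {0:c}
drop-orders for the pieces not yet dropped (sum over which currently-grounded one goes next):
  1 to go: {10} 1
  2 to go: {9,10} 1
  3 to go: {7,9,10} 1  {8,9,10} 1
  4 to go: {3,8,9,10} 1  {6,7,9,10} 1  {7,8,9,10} 2
  5 to go: {3,7,8,9,10} 3  {5,6,7,9,10} 1  {6,7,8,9,10} 3
  6 to go: {3,6,7,8,9,10} 6  {4,5,6,7,9,10} 1  {5,6,7,8,9,10} 4
  7 to go: {3,5,6,7,8,9,10} 10  {4,5,6,7,8,9,10} 5
  8 to go: {3,4,5,6,7,8,9,10} 15
  9 to go: {2,3,4,5,6,7,8,9,10} 15
  if 0:c drops first: 15 orders

15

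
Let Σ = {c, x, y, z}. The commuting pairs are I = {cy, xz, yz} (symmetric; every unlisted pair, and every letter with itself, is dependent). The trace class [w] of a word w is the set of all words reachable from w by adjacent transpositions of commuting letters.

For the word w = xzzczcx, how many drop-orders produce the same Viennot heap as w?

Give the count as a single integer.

drop 0:x onto floor
drop 1:z onto floor
drop 2:z onto {1:z}
drop 3:c onto {0:x, 2:z}
drop 4:z onto {3:c}
drop 5:c onto {4:z}
drop 6:x onto {5:c}
ground layer = {0:x, 1:z}
drop-orders for the pieces not yet dropped (sum over which currently-grounded one goes next):
  1 to go: {6} 1
  2 to go: {5,6} 1
  3 to go: {4,5,6} 1
  4 to go: {3,4,5,6} 1
  5 to go: {0,3,4,5,6} 1  {2,3,4,5,6} 1
  if 0:x drops first: 1 orders
  if 1:z drops first: 2 orders
heap linearizations: 3

3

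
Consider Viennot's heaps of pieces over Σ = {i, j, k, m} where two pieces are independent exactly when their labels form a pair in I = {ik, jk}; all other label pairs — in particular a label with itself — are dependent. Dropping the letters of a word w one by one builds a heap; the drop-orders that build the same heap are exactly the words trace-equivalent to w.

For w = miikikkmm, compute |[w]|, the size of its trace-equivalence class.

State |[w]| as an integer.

piece 0:m — minimal
piece 1:i rests on {0:m}
piece 2:i rests on {1:i}
piece 3:k rests on {0:m}
piece 4:i rests on {2:i}
piece 5:k rests on {3:k}
piece 6:k rests on {5:k}
piece 7:m rests on {4:i, 6:k}
piece 8:m rests on {7:m}
minimal pieces: {0:m}
ways to finish when only these pieces remain (= sum over removing one remaining piece with nothing left below it):
  1 left: {8}→1
  2 left: {7,8}→1
  3 left: {4,7,8}→1  {6,7,8}→1
  4 left: {2,4,7,8}→1  {4,6,7,8}→2  {5,6,7,8}→1
  5 left: {1,2,4,7,8}→1  {2,4,6,7,8}→3  {3,5,6,7,8}→1  {4,5,6,7,8}→3
  6 left: {1,2,4,6,7,8}→4  {2,4,5,6,7,8}→6  {3,4,5,6,7,8}→4
  7 left: {1,2,4,5,6,7,8}→10  {2,3,4,5,6,7,8}→10
  placing 0:m first → 20 extensions

20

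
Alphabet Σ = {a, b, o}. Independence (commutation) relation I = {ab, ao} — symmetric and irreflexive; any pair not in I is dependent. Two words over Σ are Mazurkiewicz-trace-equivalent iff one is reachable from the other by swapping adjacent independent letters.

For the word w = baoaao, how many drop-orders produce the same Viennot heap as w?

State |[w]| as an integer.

20

0(b) covers ∅
1(a) covers ∅
2(o) covers 0:b
3(a) covers 1:a
4(a) covers 3:a
5(o) covers 2:o
floor of heap: 0:b, 1:a
completions by unplaced set U, small U first (add the entries for U minus each lowest piece of U):
  |U|=1: {4}:1  {5}:1
  |U|=2: {2,5}:1  {3,4}:1  {4,5}:2
  |U|=3: {0,2,5}:1  {1,3,4}:1  {2,4,5}:3  {3,4,5}:3
  |U|=4: {0,2,4,5}:4  {1,3,4,5}:4  {2,3,4,5}:6
  start at 0(b): 10
  start at 1(a): 10
sum over floor = 20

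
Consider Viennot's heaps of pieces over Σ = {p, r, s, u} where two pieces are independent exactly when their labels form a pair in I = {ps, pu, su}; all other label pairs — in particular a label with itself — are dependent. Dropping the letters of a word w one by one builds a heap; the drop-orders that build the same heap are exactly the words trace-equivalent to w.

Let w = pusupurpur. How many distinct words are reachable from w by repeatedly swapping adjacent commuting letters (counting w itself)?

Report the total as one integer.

120

#0=p has no predecessor
#1=u has no predecessor
#2=s has no predecessor
#3=u depends on [1:u]
#4=p depends on [0:p]
#5=u depends on [3:u]
#6=r depends on [2:s, 4:p, 5:u]
#7=p depends on [6:r]
#8=u depends on [6:r]
#9=r depends on [7:p, 8:u]
sources: [0:p, 1:u, 2:s]
N(rest) = Σ N(rest − s) over sources s of rest; N(one piece) = 1:
  size 1 → [9]=1
  size 2 → [7,9]=1  [8,9]=1
  size 3 → [7,8,9]=2
  size 4 → [6,7,8,9]=2
  size 5 → [2,6,7,8,9]=2  [4,6,7,8,9]=2  [5,6,7,8,9]=2
  size 6 → [0,4,6,7,8,9]=2  [2,4,6,7,8,9]=4  [2,5,6,7,8,9]=4  [3,5,6,7,8,9]=2  [4,5,6,7,8,9]=4
  size 7 → [0,2,4,6,7,8,9]=6  [0,4,5,6,7,8,9]=6  [1,3,5,6,7,8,9]=2  [2,3,5,6,7,8,9]=6  [2,4,5,6,7,8,9]=12  [3,4,5,6,7,8,9]=6
  size 8 → [0,2,4,5,6,7,8,9]=24  [0,3,4,5,6,7,8,9]=12  [1,2,3,5,6,7,8,9]=8  [1,3,4,5,6,7,8,9]=8  [2,3,4,5,6,7,8,9]=24
  first=0(p) contributes 40
  first=1(u) contributes 60
  first=2(s) contributes 20
|[w]| = 120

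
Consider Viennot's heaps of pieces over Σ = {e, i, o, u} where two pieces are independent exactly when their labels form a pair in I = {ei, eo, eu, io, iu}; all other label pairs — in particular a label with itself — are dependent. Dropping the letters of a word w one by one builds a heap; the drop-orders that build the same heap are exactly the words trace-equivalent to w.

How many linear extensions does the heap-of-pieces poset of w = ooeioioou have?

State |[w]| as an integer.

252

#0=o has no predecessor
#1=o depends on [0:o]
#2=e has no predecessor
#3=i has no predecessor
#4=o depends on [1:o]
#5=i depends on [3:i]
#6=o depends on [4:o]
#7=o depends on [6:o]
#8=u depends on [7:o]
sources: [0:o, 2:e, 3:i]
N(rest) = Σ N(rest − s) over sources s of rest; N(one piece) = 1:
  size 1 → [2]=1  [5]=1  [8]=1
  size 2 → [2,5]=2  [2,8]=2  [3,5]=1  [5,8]=2  [7,8]=1
  size 3 → [2,3,5]=3  [2,5,8]=6  [2,7,8]=3  [3,5,8]=3  [5,7,8]=3  [6,7,8]=1
  size 4 → [2,3,5,8]=12  [2,5,7,8]=12  [2,6,7,8]=4  [3,5,7,8]=6  [4,6,7,8]=1  [5,6,7,8]=4
  size 5 → [1,4,6,7,8]=1  [2,3,5,7,8]=30  [2,4,6,7,8]=5  [2,5,6,7,8]=20  [3,5,6,7,8]=10  [4,5,6,7,8]=5
  size 6 → [0,1,4,6,7,8]=1  [1,2,4,6,7,8]=6  [1,4,5,6,7,8]=6  [2,3,5,6,7,8]=60  [2,4,5,6,7,8]=30  [3,4,5,6,7,8]=15
  size 7 → [0,1,2,4,6,7,8]=7  [0,1,4,5,6,7,8]=7  [1,2,4,5,6,7,8]=42  [1,3,4,5,6,7,8]=21  [2,3,4,5,6,7,8]=105
  first=0(o) contributes 168
  first=2(e) contributes 28
  first=3(i) contributes 56
|[w]| = 252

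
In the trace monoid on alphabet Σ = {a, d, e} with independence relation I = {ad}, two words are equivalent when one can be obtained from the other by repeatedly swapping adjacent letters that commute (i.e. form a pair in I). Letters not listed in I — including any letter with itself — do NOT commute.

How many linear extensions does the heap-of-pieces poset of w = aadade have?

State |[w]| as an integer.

10

#0=a has no predecessor
#1=a depends on [0:a]
#2=d has no predecessor
#3=a depends on [1:a]
#4=d depends on [2:d]
#5=e depends on [3:a, 4:d]
sources: [0:a, 2:d]
N(rest) = Σ N(rest − s) over sources s of rest; N(one piece) = 1:
  size 1 → [5]=1
  size 2 → [3,5]=1  [4,5]=1
  size 3 → [1,3,5]=1  [2,4,5]=1  [3,4,5]=2
  size 4 → [0,1,3,5]=1  [1,3,4,5]=3  [2,3,4,5]=3
  first=0(a) contributes 6
  first=2(d) contributes 4
|[w]| = 10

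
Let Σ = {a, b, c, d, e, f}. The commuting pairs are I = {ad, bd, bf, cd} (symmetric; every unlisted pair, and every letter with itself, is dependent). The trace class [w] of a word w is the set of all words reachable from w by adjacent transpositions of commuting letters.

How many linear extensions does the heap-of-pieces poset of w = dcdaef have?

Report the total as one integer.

6

piece 0:d — minimal
piece 1:c — minimal
piece 2:d rests on {0:d}
piece 3:a rests on {1:c}
piece 4:e rests on {2:d, 3:a}
piece 5:f rests on {4:e}
minimal pieces: {0:d, 1:c}
ways to finish when only these pieces remain (= sum over removing one remaining piece with nothing left below it):
  1 left: {5}→1
  2 left: {4,5}→1
  3 left: {2,4,5}→1  {3,4,5}→1
  4 left: {0,2,4,5}→1  {1,3,4,5}→1  {2,3,4,5}→2
  placing 0:d first → 3 extensions
  placing 1:c first → 3 extensions
total linear extensions = 6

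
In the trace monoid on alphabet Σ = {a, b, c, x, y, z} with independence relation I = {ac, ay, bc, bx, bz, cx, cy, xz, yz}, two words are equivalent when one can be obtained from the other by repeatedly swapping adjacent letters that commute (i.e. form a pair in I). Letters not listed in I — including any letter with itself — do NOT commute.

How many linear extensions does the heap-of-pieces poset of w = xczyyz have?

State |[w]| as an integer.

piece 0:x — minimal
piece 1:c — minimal
piece 2:z rests on {1:c}
piece 3:y rests on {0:x}
piece 4:y rests on {3:y}
piece 5:z rests on {2:z}
minimal pieces: {0:x, 1:c}
ways to finish when only these pieces remain (= sum over removing one remaining piece with nothing left below it):
  1 left: {4}→1  {5}→1
  2 left: {2,5}→1  {3,4}→1  {4,5}→2
  3 left: {0,3,4}→1  {1,2,5}→1  {2,4,5}→3  {3,4,5}→3
  4 left: {0,3,4,5}→4  {1,2,4,5}→4  {2,3,4,5}→6
  placing 0:x first → 10 extensions
  placing 1:c first → 10 extensions
total linear extensions = 20

20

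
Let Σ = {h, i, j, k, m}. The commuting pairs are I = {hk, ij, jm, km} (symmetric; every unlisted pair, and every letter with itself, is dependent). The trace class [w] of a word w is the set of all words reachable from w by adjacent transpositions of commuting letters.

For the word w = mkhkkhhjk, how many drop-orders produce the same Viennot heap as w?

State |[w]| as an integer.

0(m) covers ∅
1(k) covers ∅
2(h) covers 0:m
3(k) covers 1:k
4(k) covers 3:k
5(h) covers 2:h
6(h) covers 5:h
7(j) covers 4:k, 6:h
8(k) covers 7:j
floor of heap: 0:m, 1:k
completions by unplaced set U, small U first (add the entries for U minus each lowest piece of U):
  |U|=1: {8}:1
  |U|=2: {7,8}:1
  |U|=3: {4,7,8}:1  {6,7,8}:1
  |U|=4: {3,4,7,8}:1  {4,6,7,8}:2  {5,6,7,8}:1
  |U|=5: {1,3,4,7,8}:1  {2,5,6,7,8}:1  {3,4,6,7,8}:3  {4,5,6,7,8}:3
  |U|=6: {0,2,5,6,7,8}:1  {1,3,4,6,7,8}:4  {2,4,5,6,7,8}:4  {3,4,5,6,7,8}:6
  |U|=7: {0,2,4,5,6,7,8}:5  {1,3,4,5,6,7,8}:10  {2,3,4,5,6,7,8}:10
  start at 0(m): 20
  start at 1(k): 15
sum over floor = 35

35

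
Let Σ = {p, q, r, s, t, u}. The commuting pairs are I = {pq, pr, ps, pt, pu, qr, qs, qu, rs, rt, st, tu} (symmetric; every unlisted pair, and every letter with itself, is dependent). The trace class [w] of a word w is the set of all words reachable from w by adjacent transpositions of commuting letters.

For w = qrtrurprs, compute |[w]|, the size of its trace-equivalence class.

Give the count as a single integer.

756

piece 0:q — minimal
piece 1:r — minimal
piece 2:t rests on {0:q}
piece 3:r rests on {1:r}
piece 4:u rests on {3:r}
piece 5:r rests on {4:u}
piece 6:p — minimal
piece 7:r rests on {5:r}
piece 8:s rests on {4:u}
minimal pieces: {0:q, 1:r, 6:p}
ways to finish when only these pieces remain (= sum over removing one remaining piece with nothing left below it):
  1 left: {2}→1  {6}→1  {7}→1  {8}→1
  2 left: {0,2}→1  {2,6}→2  {2,7}→2  {2,8}→2  {5,7}→1  {6,7}→2  {6,8}→2  {7,8}→2
  3 left: {0,2,6}→3  {0,2,7}→3  {0,2,8}→3  {2,5,7}→3  {2,6,7}→6  {2,6,8}→6  {2,7,8}→6  {5,6,7}→3  {5,7,8}→3  {6,7,8}→6
  4 left: {0,2,5,7}→6  {0,2,6,7}→12  {0,2,6,8}→12  {0,2,7,8}→12  {2,5,6,7}→12  {2,5,7,8}→12  {2,6,7,8}→24  {4,5,7,8}→3  {5,6,7,8}→12
  5 left: {0,2,5,6,7}→30  {0,2,5,7,8}→30  {0,2,6,7,8}→60  {2,4,5,7,8}→15  {2,5,6,7,8}→60  {3,4,5,7,8}→3  {4,5,6,7,8}→15
  6 left: {0,2,4,5,7,8}→45  {0,2,5,6,7,8}→180  {1,3,4,5,7,8}→3  {2,3,4,5,7,8}→18  {2,4,5,6,7,8}→90  {3,4,5,6,7,8}→18
  7 left: {0,2,3,4,5,7,8}→63  {0,2,4,5,6,7,8}→315  {1,2,3,4,5,7,8}→21  {1,3,4,5,6,7,8}→21  {2,3,4,5,6,7,8}→126
  placing 0:q first → 168 extensions
  placing 1:r first → 504 extensions
  placing 6:p first → 84 extensions
total linear extensions = 756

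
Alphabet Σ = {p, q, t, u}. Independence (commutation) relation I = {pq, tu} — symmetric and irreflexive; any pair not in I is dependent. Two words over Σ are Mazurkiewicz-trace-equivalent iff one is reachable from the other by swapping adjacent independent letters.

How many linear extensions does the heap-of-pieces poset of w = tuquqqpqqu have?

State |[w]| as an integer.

10

#0=t has no predecessor
#1=u has no predecessor
#2=q depends on [0:t, 1:u]
#3=u depends on [2:q]
#4=q depends on [3:u]
#5=q depends on [4:q]
#6=p depends on [3:u]
#7=q depends on [5:q]
#8=q depends on [7:q]
#9=u depends on [6:p, 8:q]
sources: [0:t, 1:u]
N(rest) = Σ N(rest − s) over sources s of rest; N(one piece) = 1:
  size 1 → [9]=1
  size 2 → [6,9]=1  [8,9]=1
  size 3 → [6,8,9]=2  [7,8,9]=1
  size 4 → [5,7,8,9]=1  [6,7,8,9]=3
  size 5 → [4,5,7,8,9]=1  [5,6,7,8,9]=4
  size 6 → [4,5,6,7,8,9]=5
  size 7 → [3,4,5,6,7,8,9]=5
  size 8 → [2,3,4,5,6,7,8,9]=5
  first=0(t) contributes 5
  first=1(u) contributes 5
|[w]| = 10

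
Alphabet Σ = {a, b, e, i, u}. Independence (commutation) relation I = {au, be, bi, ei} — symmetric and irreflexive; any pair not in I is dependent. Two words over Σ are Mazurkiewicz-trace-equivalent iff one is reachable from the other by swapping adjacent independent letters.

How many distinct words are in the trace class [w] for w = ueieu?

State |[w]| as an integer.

3

piece 0:u — minimal
piece 1:e rests on {0:u}
piece 2:i rests on {0:u}
piece 3:e rests on {1:e}
piece 4:u rests on {2:i, 3:e}
minimal pieces: {0:u}
ways to finish when only these pieces remain (= sum over removing one remaining piece with nothing left below it):
  1 left: {4}→1
  2 left: {2,4}→1  {3,4}→1
  3 left: {1,3,4}→1  {2,3,4}→2
  placing 0:u first → 3 extensions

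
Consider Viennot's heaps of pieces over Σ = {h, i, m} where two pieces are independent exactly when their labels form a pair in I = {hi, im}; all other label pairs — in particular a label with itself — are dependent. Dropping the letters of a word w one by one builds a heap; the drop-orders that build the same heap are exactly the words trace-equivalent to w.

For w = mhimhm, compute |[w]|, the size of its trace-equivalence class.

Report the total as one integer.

6

#0=m has no predecessor
#1=h depends on [0:m]
#2=i has no predecessor
#3=m depends on [1:h]
#4=h depends on [3:m]
#5=m depends on [4:h]
sources: [0:m, 2:i]
N(rest) = Σ N(rest − s) over sources s of rest; N(one piece) = 1:
  size 1 → [2]=1  [5]=1
  size 2 → [2,5]=2  [4,5]=1
  size 3 → [2,4,5]=3  [3,4,5]=1
  size 4 → [1,3,4,5]=1  [2,3,4,5]=4
  first=0(m) contributes 5
  first=2(i) contributes 1
|[w]| = 6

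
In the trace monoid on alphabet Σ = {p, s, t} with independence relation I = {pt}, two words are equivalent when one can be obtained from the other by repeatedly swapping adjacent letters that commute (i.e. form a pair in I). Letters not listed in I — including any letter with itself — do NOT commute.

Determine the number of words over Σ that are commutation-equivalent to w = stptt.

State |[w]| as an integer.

0(s) covers ∅
1(t) covers 0:s
2(p) covers 0:s
3(t) covers 1:t
4(t) covers 3:t
floor of heap: 0:s
completions by unplaced set U, small U first (add the entries for U minus each lowest piece of U):
  |U|=1: {2}:1  {4}:1
  |U|=2: {2,4}:2  {3,4}:1
  |U|=3: {1,3,4}:1  {2,3,4}:3
  start at 0(s): 4

4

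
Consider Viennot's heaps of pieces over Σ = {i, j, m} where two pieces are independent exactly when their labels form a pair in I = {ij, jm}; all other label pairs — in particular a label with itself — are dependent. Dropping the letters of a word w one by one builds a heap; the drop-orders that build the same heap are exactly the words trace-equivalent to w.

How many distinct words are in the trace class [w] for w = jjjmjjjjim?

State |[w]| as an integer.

120

drop 0:j onto floor
drop 1:j onto {0:j}
drop 2:j onto {1:j}
drop 3:m onto floor
drop 4:j onto {2:j}
drop 5:j onto {4:j}
drop 6:j onto {5:j}
drop 7:j onto {6:j}
drop 8:i onto {3:m}
drop 9:m onto {8:i}
ground layer = {0:j, 3:m}
drop-orders for the pieces not yet dropped (sum over which currently-grounded one goes next):
  1 to go: {7} 1  {9} 1
  2 to go: {6,7} 1  {7,9} 2  {8,9} 1
  3 to go: {3,8,9} 1  {5,6,7} 1  {6,7,9} 3  {7,8,9} 3
  4 to go: {3,7,8,9} 4  {4,5,6,7} 1  {5,6,7,9} 4  {6,7,8,9} 6
  5 to go: {2,4,5,6,7} 1  {3,6,7,8,9} 10  {4,5,6,7,9} 5  {5,6,7,8,9} 10
  6 to go: {1,2,4,5,6,7} 1  {2,4,5,6,7,9} 6  {3,5,6,7,8,9} 20  {4,5,6,7,8,9} 15
  7 to go: {0,1,2,4,5,6,7} 1  {1,2,4,5,6,7,9} 7  {2,4,5,6,7,8,9} 21  {3,4,5,6,7,8,9} 35
  8 to go: {0,1,2,4,5,6,7,9} 8  {1,2,4,5,6,7,8,9} 28  {2,3,4,5,6,7,8,9} 56
  if 0:j drops first: 84 orders
  if 3:m drops first: 36 orders
heap linearizations: 120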